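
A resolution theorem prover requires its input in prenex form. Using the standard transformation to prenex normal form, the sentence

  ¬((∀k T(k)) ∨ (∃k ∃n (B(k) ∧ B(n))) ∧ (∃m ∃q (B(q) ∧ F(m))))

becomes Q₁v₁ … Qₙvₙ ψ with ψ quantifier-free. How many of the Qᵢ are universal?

4

Push ¬ through the quantifiers and connectives to reach negation normal form:
  (∃k ¬T(k)) ∧ ((∀k ∀n (¬B(k) ∨ ¬B(n))) ∨ (∀m ∀q (¬B(q) ∨ ¬F(m))))
Give each quantifier a distinct variable: k↦u.
  (∃k ¬T(k)) ∧ ((∀u ∀n (¬B(u) ∨ ¬B(n))) ∨ (∀m ∀q (¬B(q) ∨ ¬F(m))))
Pull the quantifiers to the front (each side's bound variable is not free in the other side):
  ∃k ∀u ∀n ∀m ∀q (¬T(k) ∧ (¬B(u) ∨ ¬B(n) ∨ ¬B(q) ∨ ¬F(m)))
The prefix is ∃k ∀u ∀n ∀m ∀q: 4 universal, 1 existential.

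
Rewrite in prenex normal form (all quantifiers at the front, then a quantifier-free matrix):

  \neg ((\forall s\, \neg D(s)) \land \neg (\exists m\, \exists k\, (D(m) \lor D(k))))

\exists s\, \exists m\, \exists k\, (D(s) \lor D(m) \lor D(k))

Move each ¬ inward, flipping quantifiers it crosses:
  (\exists s\, D(s)) \lor (\exists m\, \exists k\, (D(m) \lor D(k)))
All bound variables are already distinct, so no renaming is needed.
Pull the quantifiers to the front (each side's bound variable is not free in the other side):
  \exists s\, \exists m\, \exists k\, (D(s) \lor D(m) \lor D(k))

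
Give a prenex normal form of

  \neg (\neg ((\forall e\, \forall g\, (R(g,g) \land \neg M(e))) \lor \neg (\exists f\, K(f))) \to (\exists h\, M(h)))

\exists e\, \exists g\, \exists f\, \forall h\, ((\neg R(g,g) \lor M(e)) \land K(f) \land \neg M(h))

Rewrite implications/biconditionals: A → B as ¬A ∨ B.
  \neg (\neg \neg ((\forall e\, \forall g\, (R(g,g) \land \neg M(e))) \lor \neg (\exists f\, K(f))) \lor (\exists h\, M(h)))
Move each ¬ inward, flipping quantifiers it crosses:
  (\exists e\, \exists g\, (\neg R(g,g) \lor M(e))) \land (\exists f\, K(f)) \land (\forall h\, \neg M(h))
All bound variables are already distinct, so no renaming is needed.
Pull the quantifiers to the front (each side's bound variable is not free in the other side):
  \exists e\, \exists g\, \exists f\, \forall h\, ((\neg R(g,g) \lor M(e)) \land K(f) \land \neg M(h))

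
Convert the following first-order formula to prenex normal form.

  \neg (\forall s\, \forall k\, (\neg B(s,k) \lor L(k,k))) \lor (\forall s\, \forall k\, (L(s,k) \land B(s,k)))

Drive negations inward (¬∀x A ≡ ∃x ¬A, ¬∃x A ≡ ∀x ¬A, De Morgan for ∧/∨):
  (\exists s\, \exists k\, (B(s,k) \land \neg L(k,k))) \lor (\forall s\, \forall k\, (L(s,k) \land B(s,k)))
Standardize variables apart so no two quantifiers bind the same name: s↦u, k↦t.
  (\exists s\, \exists k\, (B(s,k) \land \neg L(k,k))) \lor (\forall u\, \forall t\, (L(u,t) \land B(u,t)))
Pull the quantifiers to the front (each side's bound variable is not free in the other side):
  \exists s\, \exists k\, \forall u\, \forall t\, (B(s,k) \land \neg L(k,k) \lor L(u,t) \land B(u,t))

\exists s\, \exists k\, \forall u\, \forall t\, (B(s,k) \land \neg L(k,k) \lor L(u,t) \land B(u,t))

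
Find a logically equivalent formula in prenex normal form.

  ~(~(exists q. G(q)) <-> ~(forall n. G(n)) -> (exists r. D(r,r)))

Eliminate → and ↔ using ¬ and ∨; A ↔ B as (¬A ∨ B) ∧ (¬B ∨ A).
  ~((~~(exists q. G(q)) | ~~(forall n. G(n)) | (exists r. D(r,r))) & (~(~~(forall n. G(n)) | (exists r. D(r,r))) | ~(exists q. G(q))))
Drive negations inward (¬∀x A ≡ ∃x ¬A, ¬∃x A ≡ ∀x ¬A, De Morgan for ∧/∨):
  (forall q. ~G(q)) & (exists n. ~G(n)) & (forall r. ~D(r,r)) | ((forall n. G(n)) | (exists r. D(r,r))) & (exists q. G(q))
Rename bound variables to avoid capture: n↦c, r↦x1, q↦b.
  (forall q. ~G(q)) & (exists n. ~G(n)) & (forall r. ~D(r,r)) | ((forall c. G(c)) | (exists x1. D(x1,x1))) & (exists b. G(b))
Extract every quantifier outward, since the variables are now distinct and don't occur free across branches:
  forall q. exists n. forall r. forall c. exists x1. exists b. (~G(q) & ~G(n) & ~D(r,r) | (G(c) | D(x1,x1)) & G(b))

forall q. exists n. forall r. forall c. exists x1. exists b. (~G(q) & ~G(n) & ~D(r,r) | (G(c) | D(x1,x1)) & G(b))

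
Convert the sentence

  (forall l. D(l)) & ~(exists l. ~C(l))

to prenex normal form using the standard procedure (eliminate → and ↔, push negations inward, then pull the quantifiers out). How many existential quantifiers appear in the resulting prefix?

0

Push ¬ through the quantifiers and connectives to reach negation normal form:
  (forall l. D(l)) & (forall l. C(l))
Give each quantifier a distinct variable: l↦w1.
  (forall l. D(l)) & (forall w1. C(w1))
Extract every quantifier outward, since the variables are now distinct and don't occur free across branches:
  forall l. forall w1. (D(l) & C(w1))
The prefix is forall l forall w1: 2 universal, 0 existential.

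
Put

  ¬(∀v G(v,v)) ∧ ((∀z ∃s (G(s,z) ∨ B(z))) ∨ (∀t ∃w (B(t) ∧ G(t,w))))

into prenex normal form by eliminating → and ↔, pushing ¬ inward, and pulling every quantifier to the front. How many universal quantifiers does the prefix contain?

Drive negations inward (¬∀x A ≡ ∃x ¬A, ¬∃x A ≡ ∀x ¬A, De Morgan for ∧/∨):
  (∃v ¬G(v,v)) ∧ ((∀z ∃s (G(s,z) ∨ B(z))) ∨ (∀t ∃w (B(t) ∧ G(t,w))))
All bound variables are already distinct, so no renaming is needed.
Pull the quantifiers to the front (each side's bound variable is not free in the other side):
  ∃v ∀z ∃s ∀t ∃w (¬G(v,v) ∧ (G(s,z) ∨ B(z) ∨ B(t) ∧ G(t,w)))
The prefix is ∃v ∀z ∃s ∀t ∃w: 2 universal, 3 existential.

2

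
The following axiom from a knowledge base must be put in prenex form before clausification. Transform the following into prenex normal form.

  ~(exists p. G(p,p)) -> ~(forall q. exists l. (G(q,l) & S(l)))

exists p. exists q. forall l. (G(p,p) | ~G(q,l) | ~S(l))

Rewrite implications/biconditionals: A → B as ¬A ∨ B.
  ~~(exists p. G(p,p)) | ~(forall q. exists l. (G(q,l) & S(l)))
Drive negations inward (¬∀x A ≡ ∃x ¬A, ¬∃x A ≡ ∀x ¬A, De Morgan for ∧/∨):
  (exists p. G(p,p)) | (exists q. forall l. (~G(q,l) | ~S(l)))
All bound variables are already distinct, so no renaming is needed.
Extract every quantifier outward, since the variables are now distinct and don't occur free across branches:
  exists p. exists q. forall l. (G(p,p) | ~G(q,l) | ~S(l))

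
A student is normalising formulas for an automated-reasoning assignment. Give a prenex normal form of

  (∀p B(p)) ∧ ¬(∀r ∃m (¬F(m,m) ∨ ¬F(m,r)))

∀p ∃r ∀m (B(p) ∧ F(m,m) ∧ F(m,r))

Drive negations inward (¬∀x A ≡ ∃x ¬A, ¬∃x A ≡ ∀x ¬A, De Morgan for ∧/∨):
  (∀p B(p)) ∧ (∃r ∀m (F(m,m) ∧ F(m,r)))
All bound variables are already distinct, so no renaming is needed.
Extract every quantifier outward, since the variables are now distinct and don't occur free across branches:
  ∀p ∃r ∀m (B(p) ∧ F(m,m) ∧ F(m,r))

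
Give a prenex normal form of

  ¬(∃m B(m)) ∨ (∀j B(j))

∀m ∀j (¬B(m) ∨ B(j))

Drive negations inward (¬∀x A ≡ ∃x ¬A, ¬∃x A ≡ ∀x ¬A, De Morgan for ∧/∨):
  (∀m ¬B(m)) ∨ (∀j B(j))
All bound variables are already distinct, so no renaming is needed.
Pull the quantifiers to the front (each side's bound variable is not free in the other side):
  ∀m ∀j (¬B(m) ∨ B(j))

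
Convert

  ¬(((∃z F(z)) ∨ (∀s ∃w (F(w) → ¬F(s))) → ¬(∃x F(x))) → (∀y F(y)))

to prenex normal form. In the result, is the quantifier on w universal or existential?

Rewrite implications/biconditionals: A → B as ¬A ∨ B.
  ¬(¬(¬((∃z F(z)) ∨ (∀s ∃w (¬F(w) ∨ ¬F(s)))) ∨ ¬(∃x F(x))) ∨ (∀y F(y)))
Move each ¬ inward, flipping quantifiers it crosses:
  ((∀z ¬F(z)) ∧ (∃s ∀w (F(w) ∧ F(s))) ∨ (∀x ¬F(x))) ∧ (∃y ¬F(y))
Pull the quantifiers to the front (each side's bound variable is not free in the other side):
  ∀z ∃s ∀w ∀x ∃y ((¬F(z) ∧ F(w) ∧ F(s) ∨ ¬F(x)) ∧ ¬F(y))
The quantifier ∃w sits under an odd number of negations (counting the antecedent side of each →), so it flips to ∀w.

universal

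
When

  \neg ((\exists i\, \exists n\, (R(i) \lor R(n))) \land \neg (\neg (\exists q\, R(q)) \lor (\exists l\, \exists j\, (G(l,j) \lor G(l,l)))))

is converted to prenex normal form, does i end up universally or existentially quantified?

universal

Drive negations inward (¬∀x A ≡ ∃x ¬A, ¬∃x A ≡ ∀x ¬A, De Morgan for ∧/∨):
  (\forall i\, \forall n\, (\neg R(i) \land \neg R(n))) \lor (\forall q\, \neg R(q)) \lor (\exists l\, \exists j\, (G(l,j) \lor G(l,l)))
All bound variables are already distinct, so no renaming is needed.
Extract every quantifier outward, since the variables are now distinct and don't occur free across branches:
  \forall i\, \forall n\, \forall q\, \exists l\, \exists j\, (\neg R(i) \land \neg R(n) \lor \neg R(q) \lor G(l,j) \lor G(l,l))
The quantifier \exists i sits under an odd number of negations, so it flips to \forall i.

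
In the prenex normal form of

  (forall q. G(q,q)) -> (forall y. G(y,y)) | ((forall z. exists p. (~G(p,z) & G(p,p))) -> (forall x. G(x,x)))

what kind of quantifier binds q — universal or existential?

existential

Rewrite implications/biconditionals: A → B as ¬A ∨ B.
  ~(forall q. G(q,q)) | (forall y. G(y,y)) | ~(forall z. exists p. (~G(p,z) & G(p,p))) | (forall x. G(x,x))
Drive negations inward (¬∀x A ≡ ∃x ¬A, ¬∃x A ≡ ∀x ¬A, De Morgan for ∧/∨):
  (exists q. ~G(q,q)) | (forall y. G(y,y)) | (exists z. forall p. (G(p,z) | ~G(p,p))) | (forall x. G(x,x))
All bound variables are already distinct, so no renaming is needed.
Extract every quantifier outward, since the variables are now distinct and don't occur free across branches:
  exists q. forall y. exists z. forall p. forall x. (~G(q,q) | G(y,y) | G(p,z) | ~G(p,p) | G(x,x))
The quantifier forall q sits under an odd number of negations (counting the antecedent side of each →), so it flips to exists q.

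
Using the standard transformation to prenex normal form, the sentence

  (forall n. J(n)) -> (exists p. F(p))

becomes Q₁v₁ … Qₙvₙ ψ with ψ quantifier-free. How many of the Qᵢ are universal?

0

Eliminate → and ↔ using ¬ and ∨.
  ~(forall n. J(n)) | (exists p. F(p))
Move each ¬ inward, flipping quantifiers it crosses:
  (exists n. ~J(n)) | (exists p. F(p))
Pull the quantifiers to the front (each side's bound variable is not free in the other side):
  exists n. exists p. (~J(n) | F(p))
The prefix is exists n exists p: 0 universal, 2 existential.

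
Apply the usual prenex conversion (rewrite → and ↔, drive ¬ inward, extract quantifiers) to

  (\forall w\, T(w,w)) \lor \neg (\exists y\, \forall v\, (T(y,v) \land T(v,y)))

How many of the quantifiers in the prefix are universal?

2

Drive negations inward (¬∀x A ≡ ∃x ¬A, ¬∃x A ≡ ∀x ¬A, De Morgan for ∧/∨):
  (\forall w\, T(w,w)) \lor (\forall y\, \exists v\, (\neg T(y,v) \lor \neg T(v,y)))
All bound variables are already distinct, so no renaming is needed.
Pull the quantifiers to the front (each side's bound variable is not free in the other side):
  \forall w\, \forall y\, \exists v\, (T(w,w) \lor \neg T(y,v) \lor \neg T(v,y))
The prefix is \forall w \forall y \exists v: 2 universal, 1 existential.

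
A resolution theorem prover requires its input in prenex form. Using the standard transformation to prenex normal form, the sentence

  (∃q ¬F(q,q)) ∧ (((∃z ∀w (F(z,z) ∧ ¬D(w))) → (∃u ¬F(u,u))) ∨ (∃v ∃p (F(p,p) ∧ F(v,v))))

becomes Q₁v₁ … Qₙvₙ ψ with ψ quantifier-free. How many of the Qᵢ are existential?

5

First replace A → B with ¬A ∨ B.
  (∃q ¬F(q,q)) ∧ (¬(∃z ∀w (F(z,z) ∧ ¬D(w))) ∨ (∃u ¬F(u,u)) ∨ (∃v ∃p (F(p,p) ∧ F(v,v))))
Push ¬ through the quantifiers and connectives to reach negation normal form:
  (∃q ¬F(q,q)) ∧ ((∀z ∃w (¬F(z,z) ∨ D(w))) ∨ (∃u ¬F(u,u)) ∨ (∃v ∃p (F(p,p) ∧ F(v,v))))
Pull the quantifiers to the front (each side's bound variable is not free in the other side):
  ∃q ∀z ∃w ∃u ∃v ∃p (¬F(q,q) ∧ (¬F(z,z) ∨ D(w) ∨ ¬F(u,u) ∨ F(p,p) ∧ F(v,v)))
The prefix is ∃q ∀z ∃w ∃u ∃v ∃p: 1 universal, 5 existential.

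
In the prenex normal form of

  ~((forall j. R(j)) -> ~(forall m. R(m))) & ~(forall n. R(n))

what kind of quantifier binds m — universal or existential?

universal

Rewrite implications/biconditionals: A → B as ¬A ∨ B.
  ~(~(forall j. R(j)) | ~(forall m. R(m))) & ~(forall n. R(n))
Drive negations inward (¬∀x A ≡ ∃x ¬A, ¬∃x A ≡ ∀x ¬A, De Morgan for ∧/∨):
  (forall j. R(j)) & (forall m. R(m)) & (exists n. ~R(n))
Finally move all quantifiers to the prefix:
  forall j. forall m. exists n. (R(j) & R(m) & ~R(n))
The quantifier forall m sits under an even number of negations (counting the antecedent side of each →), so it remains universal.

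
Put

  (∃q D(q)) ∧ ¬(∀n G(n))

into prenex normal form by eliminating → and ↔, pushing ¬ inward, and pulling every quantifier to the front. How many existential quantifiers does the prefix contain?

2

Push ¬ through the quantifiers and connectives to reach negation normal form:
  (∃q D(q)) ∧ (∃n ¬G(n))
All bound variables are already distinct, so no renaming is needed.
Finally move all quantifiers to the prefix:
  ∃q ∃n (D(q) ∧ ¬G(n))
The prefix is ∃q ∃n: 0 universal, 2 existential.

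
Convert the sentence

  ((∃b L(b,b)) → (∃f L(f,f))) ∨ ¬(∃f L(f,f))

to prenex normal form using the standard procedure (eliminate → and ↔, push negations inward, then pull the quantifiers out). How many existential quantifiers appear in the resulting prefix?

Rewrite implications/biconditionals: A → B as ¬A ∨ B.
  ¬(∃b L(b,b)) ∨ (∃f L(f,f)) ∨ ¬(∃f L(f,f))
Drive negations inward (¬∀x A ≡ ∃x ¬A, ¬∃x A ≡ ∀x ¬A, De Morgan for ∧/∨):
  (∀b ¬L(b,b)) ∨ (∃f L(f,f)) ∨ (∀f ¬L(f,f))
Standardize variables apart so no two quantifiers bind the same name: f↦r.
  (∀b ¬L(b,b)) ∨ (∃f L(f,f)) ∨ (∀r ¬L(r,r))
Extract every quantifier outward, since the variables are now distinct and don't occur free across branches:
  ∀b ∃f ∀r (¬L(b,b) ∨ L(f,f) ∨ ¬L(r,r))
The prefix is ∀b ∃f ∀r: 2 universal, 1 existential.

1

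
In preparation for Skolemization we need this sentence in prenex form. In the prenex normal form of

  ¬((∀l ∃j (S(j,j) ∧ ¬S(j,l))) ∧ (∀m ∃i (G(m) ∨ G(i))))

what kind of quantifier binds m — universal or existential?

Move each ¬ inward, flipping quantifiers it crosses:
  (∃l ∀j (¬S(j,j) ∨ S(j,l))) ∨ (∃m ∀i (¬G(m) ∧ ¬G(i)))
Extract every quantifier outward, since the variables are now distinct and don't occur free across branches:
  ∃l ∀j ∃m ∀i (¬S(j,j) ∨ S(j,l) ∨ ¬G(m) ∧ ¬G(i))
The quantifier ∀m sits under an odd number of negations, so it flips to ∃m.

existential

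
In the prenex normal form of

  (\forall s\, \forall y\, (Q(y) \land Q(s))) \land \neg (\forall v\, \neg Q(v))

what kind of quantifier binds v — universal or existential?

Move each ¬ inward, flipping quantifiers it crosses:
  (\forall s\, \forall y\, (Q(y) \land Q(s))) \land (\exists v\, Q(v))
All bound variables are already distinct, so no renaming is needed.
Pull the quantifiers to the front (each side's bound variable is not free in the other side):
  \forall s\, \forall y\, \exists v\, (Q(y) \land Q(s) \land Q(v))
The quantifier \forall v sits under an odd number of negations, so it flips to \exists v.

existential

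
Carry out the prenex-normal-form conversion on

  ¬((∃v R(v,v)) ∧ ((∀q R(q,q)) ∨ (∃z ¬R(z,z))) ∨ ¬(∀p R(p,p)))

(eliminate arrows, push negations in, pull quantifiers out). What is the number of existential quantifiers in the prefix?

1

Move each ¬ inward, flipping quantifiers it crosses:
  ((∀v ¬R(v,v)) ∨ (∃q ¬R(q,q)) ∧ (∀z R(z,z))) ∧ (∀p R(p,p))
Extract every quantifier outward, since the variables are now distinct and don't occur free across branches:
  ∀v ∃q ∀z ∀p ((¬R(v,v) ∨ ¬R(q,q) ∧ R(z,z)) ∧ R(p,p))
The prefix is ∀v ∃q ∀z ∀p: 3 universal, 1 existential.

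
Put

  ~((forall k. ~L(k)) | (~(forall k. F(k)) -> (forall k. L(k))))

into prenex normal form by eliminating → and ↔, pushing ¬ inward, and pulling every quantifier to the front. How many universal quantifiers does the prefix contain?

0

Rewrite implications/biconditionals: A → B as ¬A ∨ B.
  ~((forall k. ~L(k)) | ~~(forall k. F(k)) | (forall k. L(k)))
Drive negations inward (¬∀x A ≡ ∃x ¬A, ¬∃x A ≡ ∀x ¬A, De Morgan for ∧/∨):
  (exists k. L(k)) & (exists k. ~F(k)) & (exists k. ~L(k))
Standardize variables apart so no two quantifiers bind the same name: k↦y1, k↦u1.
  (exists k. L(k)) & (exists y1. ~F(y1)) & (exists u1. ~L(u1))
Finally move all quantifiers to the prefix:
  exists k. exists y1. exists u1. (L(k) & ~F(y1) & ~L(u1))
The prefix is exists k exists y1 exists u1: 0 universal, 3 existential.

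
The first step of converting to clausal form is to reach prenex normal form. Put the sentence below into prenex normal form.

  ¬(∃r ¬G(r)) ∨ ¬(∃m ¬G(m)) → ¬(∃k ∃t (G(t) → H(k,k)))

∃r ∃m ∀k ∀t (¬G(r) ∧ ¬G(m) ∨ G(t) ∧ ¬H(k,k))

First replace A → B with ¬A ∨ B.
  ¬(¬(∃r ¬G(r)) ∨ ¬(∃m ¬G(m))) ∨ ¬(∃k ∃t (¬G(t) ∨ H(k,k)))
Move each ¬ inward, flipping quantifiers it crosses:
  (∃r ¬G(r)) ∧ (∃m ¬G(m)) ∨ (∀k ∀t (G(t) ∧ ¬H(k,k)))
All bound variables are already distinct, so no renaming is needed.
Extract every quantifier outward, since the variables are now distinct and don't occur free across branches:
  ∃r ∃m ∀k ∀t (¬G(r) ∧ ¬G(m) ∨ G(t) ∧ ¬H(k,k))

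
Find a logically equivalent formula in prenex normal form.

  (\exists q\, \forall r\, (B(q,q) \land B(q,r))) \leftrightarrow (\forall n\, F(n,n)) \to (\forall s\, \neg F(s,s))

\forall q\, \exists r\, \exists n\, \forall s\, \forall y\, \exists w1\, \exists z\, \forall p\, ((\neg B(q,q) \lor \neg B(q,r) \lor \neg F(n,n) \lor \neg F(s,s)) \land (F(y,y) \land F(w1,w1) \lor B(z,z) \land B(z,p)))

First replace A → B with ¬A ∨ B; A ↔ B as (¬A ∨ B) ∧ (¬B ∨ A).
  (\neg (\exists q\, \forall r\, (B(q,q) \land B(q,r))) \lor \neg (\forall n\, F(n,n)) \lor (\forall s\, \neg F(s,s))) \land (\neg (\neg (\forall n\, F(n,n)) \lor (\forall s\, \neg F(s,s))) \lor (\exists q\, \forall r\, (B(q,q) \land B(q,r))))
Drive negations inward (¬∀x A ≡ ∃x ¬A, ¬∃x A ≡ ∀x ¬A, De Morgan for ∧/∨):
  ((\forall q\, \exists r\, (\neg B(q,q) \lor \neg B(q,r))) \lor (\exists n\, \neg F(n,n)) \lor (\forall s\, \neg F(s,s))) \land ((\forall n\, F(n,n)) \land (\exists s\, F(s,s)) \lor (\exists q\, \forall r\, (B(q,q) \land B(q,r))))
Standardize variables apart so no two quantifiers bind the same name: n↦y, s↦w1, q↦z, r↦p.
  ((\forall q\, \exists r\, (\neg B(q,q) \lor \neg B(q,r))) \lor (\exists n\, \neg F(n,n)) \lor (\forall s\, \neg F(s,s))) \land ((\forall y\, F(y,y)) \land (\exists w1\, F(w1,w1)) \lor (\exists z\, \forall p\, (B(z,z) \land B(z,p))))
Extract every quantifier outward, since the variables are now distinct and don't occur free across branches:
  \forall q\, \exists r\, \exists n\, \forall s\, \forall y\, \exists w1\, \exists z\, \forall p\, ((\neg B(q,q) \lor \neg B(q,r) \lor \neg F(n,n) \lor \neg F(s,s)) \land (F(y,y) \land F(w1,w1) \lor B(z,z) \land B(z,p)))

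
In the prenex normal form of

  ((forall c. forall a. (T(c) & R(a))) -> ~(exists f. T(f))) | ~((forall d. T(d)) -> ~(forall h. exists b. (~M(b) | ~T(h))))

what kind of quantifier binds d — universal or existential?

Eliminate → and ↔ using ¬ and ∨.
  ~(forall c. forall a. (T(c) & R(a))) | ~(exists f. T(f)) | ~(~(forall d. T(d)) | ~(forall h. exists b. (~M(b) | ~T(h))))
Push ¬ through the quantifiers and connectives to reach negation normal form:
  (exists c. exists a. (~T(c) | ~R(a))) | (forall f. ~T(f)) | (forall d. T(d)) & (forall h. exists b. (~M(b) | ~T(h)))
All bound variables are already distinct, so no renaming is needed.
Extract every quantifier outward, since the variables are now distinct and don't occur free across branches:
  exists c. exists a. forall f. forall d. forall h. exists b. (~T(c) | ~R(a) | ~T(f) | T(d) & (~M(b) | ~T(h)))
The quantifier forall d sits under an even number of negations (counting the antecedent side of each →), so it remains universal.

universal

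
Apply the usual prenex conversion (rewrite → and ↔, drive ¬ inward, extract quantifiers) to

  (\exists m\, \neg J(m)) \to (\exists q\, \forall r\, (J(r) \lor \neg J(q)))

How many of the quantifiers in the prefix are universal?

First replace A → B with ¬A ∨ B.
  \neg (\exists m\, \neg J(m)) \lor (\exists q\, \forall r\, (J(r) \lor \neg J(q)))
Push ¬ through the quantifiers and connectives to reach negation normal form:
  (\forall m\, J(m)) \lor (\exists q\, \forall r\, (J(r) \lor \neg J(q)))
All bound variables are already distinct, so no renaming is needed.
Finally move all quantifiers to the prefix:
  \forall m\, \exists q\, \forall r\, (J(m) \lor J(r) \lor \neg J(q))
The prefix is \forall m \exists q \forall r: 2 universal, 1 existential.

2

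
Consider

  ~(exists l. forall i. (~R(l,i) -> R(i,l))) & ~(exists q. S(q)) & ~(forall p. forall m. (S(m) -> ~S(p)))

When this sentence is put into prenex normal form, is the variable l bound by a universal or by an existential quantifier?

Eliminate → and ↔ using ¬ and ∨.
  ~(exists l. forall i. (~~R(l,i) | R(i,l))) & ~(exists q. S(q)) & ~(forall p. forall m. (~S(m) | ~S(p)))
Drive negations inward (¬∀x A ≡ ∃x ¬A, ¬∃x A ≡ ∀x ¬A, De Morgan for ∧/∨):
  (forall l. exists i. (~R(l,i) & ~R(i,l))) & (forall q. ~S(q)) & (exists p. exists m. (S(m) & S(p)))
Pull the quantifiers to the front (each side's bound variable is not free in the other side):
  forall l. exists i. forall q. exists p. exists m. (~R(l,i) & ~R(i,l) & ~S(q) & S(m) & S(p))
The quantifier exists l sits under an odd number of negations (counting the antecedent side of each →), so it flips to forall l.

universal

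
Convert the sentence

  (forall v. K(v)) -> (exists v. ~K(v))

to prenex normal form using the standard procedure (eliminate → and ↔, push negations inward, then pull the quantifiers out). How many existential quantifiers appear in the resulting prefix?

2

First replace A → B with ¬A ∨ B.
  ~(forall v. K(v)) | (exists v. ~K(v))
Drive negations inward (¬∀x A ≡ ∃x ¬A, ¬∃x A ≡ ∀x ¬A, De Morgan for ∧/∨):
  (exists v. ~K(v)) | (exists v. ~K(v))
Rename bound variables to avoid capture: v↦s.
  (exists v. ~K(v)) | (exists s. ~K(s))
Extract every quantifier outward, since the variables are now distinct and don't occur free across branches:
  exists v. exists s. (~K(v) | ~K(s))
The prefix is exists v exists s: 0 universal, 2 existential.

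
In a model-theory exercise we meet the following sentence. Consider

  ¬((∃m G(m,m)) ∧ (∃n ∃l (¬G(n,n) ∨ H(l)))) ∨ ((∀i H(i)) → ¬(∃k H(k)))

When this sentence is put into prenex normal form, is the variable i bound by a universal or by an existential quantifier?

Rewrite implications/biconditionals: A → B as ¬A ∨ B.
  ¬((∃m G(m,m)) ∧ (∃n ∃l (¬G(n,n) ∨ H(l)))) ∨ ¬(∀i H(i)) ∨ ¬(∃k H(k))
Move each ¬ inward, flipping quantifiers it crosses:
  (∀m ¬G(m,m)) ∨ (∀n ∀l (G(n,n) ∧ ¬H(l))) ∨ (∃i ¬H(i)) ∨ (∀k ¬H(k))
Finally move all quantifiers to the prefix:
  ∀m ∀n ∀l ∃i ∀k (¬G(m,m) ∨ G(n,n) ∧ ¬H(l) ∨ ¬H(i) ∨ ¬H(k))
The quantifier ∀i sits under an odd number of negations (counting the antecedent side of each →), so it flips to ∃i.

existential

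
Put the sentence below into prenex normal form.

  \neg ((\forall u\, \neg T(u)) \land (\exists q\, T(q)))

Drive negations inward (¬∀x A ≡ ∃x ¬A, ¬∃x A ≡ ∀x ¬A, De Morgan for ∧/∨):
  (\exists u\, T(u)) \lor (\forall q\, \neg T(q))
All bound variables are already distinct, so no renaming is needed.
Extract every quantifier outward, since the variables are now distinct and don't occur free across branches:
  \exists u\, \forall q\, (T(u) \lor \neg T(q))

\exists u\, \forall q\, (T(u) \lor \neg T(q))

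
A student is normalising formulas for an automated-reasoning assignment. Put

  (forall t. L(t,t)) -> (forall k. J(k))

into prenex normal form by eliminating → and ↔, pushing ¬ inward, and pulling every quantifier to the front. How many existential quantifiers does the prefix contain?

1

Eliminate → and ↔ using ¬ and ∨.
  ~(forall t. L(t,t)) | (forall k. J(k))
Drive negations inward (¬∀x A ≡ ∃x ¬A, ¬∃x A ≡ ∀x ¬A, De Morgan for ∧/∨):
  (exists t. ~L(t,t)) | (forall k. J(k))
All bound variables are already distinct, so no renaming is needed.
Pull the quantifiers to the front (each side's bound variable is not free in the other side):
  exists t. forall k. (~L(t,t) | J(k))
The prefix is exists t forall k: 1 universal, 1 existential.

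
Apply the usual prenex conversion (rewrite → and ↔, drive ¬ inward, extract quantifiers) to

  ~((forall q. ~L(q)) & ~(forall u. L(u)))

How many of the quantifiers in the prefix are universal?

Drive negations inward (¬∀x A ≡ ∃x ¬A, ¬∃x A ≡ ∀x ¬A, De Morgan for ∧/∨):
  (exists q. L(q)) | (forall u. L(u))
Pull the quantifiers to the front (each side's bound variable is not free in the other side):
  exists q. forall u. (L(q) | L(u))
The prefix is exists q forall u: 1 universal, 1 existential.

1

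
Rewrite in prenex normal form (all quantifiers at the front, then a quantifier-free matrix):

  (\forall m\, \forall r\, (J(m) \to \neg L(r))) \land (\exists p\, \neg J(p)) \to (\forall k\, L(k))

\exists m\, \exists r\, \forall p\, \forall k\, (J(m) \land L(r) \lor J(p) \lor L(k))

First replace A → B with ¬A ∨ B.
  \neg ((\forall m\, \forall r\, (\neg J(m) \lor \neg L(r))) \land (\exists p\, \neg J(p))) \lor (\forall k\, L(k))
Move each ¬ inward, flipping quantifiers it crosses:
  (\exists m\, \exists r\, (J(m) \land L(r))) \lor (\forall p\, J(p)) \lor (\forall k\, L(k))
All bound variables are already distinct, so no renaming is needed.
Pull the quantifiers to the front (each side's bound variable is not free in the other side):
  \exists m\, \exists r\, \forall p\, \forall k\, (J(m) \land L(r) \lor J(p) \lor L(k))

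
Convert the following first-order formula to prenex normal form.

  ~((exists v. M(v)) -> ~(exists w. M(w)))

Rewrite implications/biconditionals: A → B as ¬A ∨ B.
  ~(~(exists v. M(v)) | ~(exists w. M(w)))
Drive negations inward (¬∀x A ≡ ∃x ¬A, ¬∃x A ≡ ∀x ¬A, De Morgan for ∧/∨):
  (exists v. M(v)) & (exists w. M(w))
All bound variables are already distinct, so no renaming is needed.
Extract every quantifier outward, since the variables are now distinct and don't occur free across branches:
  exists v. exists w. (M(v) & M(w))

exists v. exists w. (M(v) & M(w))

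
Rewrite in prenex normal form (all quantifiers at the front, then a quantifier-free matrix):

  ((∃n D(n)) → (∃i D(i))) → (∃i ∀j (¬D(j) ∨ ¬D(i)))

Eliminate → and ↔ using ¬ and ∨.
  ¬(¬(∃n D(n)) ∨ (∃i D(i))) ∨ (∃i ∀j (¬D(j) ∨ ¬D(i)))
Push ¬ through the quantifiers and connectives to reach negation normal form:
  (∃n D(n)) ∧ (∀i ¬D(i)) ∨ (∃i ∀j (¬D(j) ∨ ¬D(i)))
Rename bound variables to avoid capture: i↦r.
  (∃n D(n)) ∧ (∀i ¬D(i)) ∨ (∃r ∀j (¬D(j) ∨ ¬D(r)))
Pull the quantifiers to the front (each side's bound variable is not free in the other side):
  ∃n ∀i ∃r ∀j (D(n) ∧ ¬D(i) ∨ ¬D(j) ∨ ¬D(r))

∃n ∀i ∃r ∀j (D(n) ∧ ¬D(i) ∨ ¬D(j) ∨ ¬D(r))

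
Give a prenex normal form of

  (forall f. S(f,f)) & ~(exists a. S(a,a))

forall f. forall a. (S(f,f) & ~S(a,a))

Drive negations inward (¬∀x A ≡ ∃x ¬A, ¬∃x A ≡ ∀x ¬A, De Morgan for ∧/∨):
  (forall f. S(f,f)) & (forall a. ~S(a,a))
Finally move all quantifiers to the prefix:
  forall f. forall a. (S(f,f) & ~S(a,a))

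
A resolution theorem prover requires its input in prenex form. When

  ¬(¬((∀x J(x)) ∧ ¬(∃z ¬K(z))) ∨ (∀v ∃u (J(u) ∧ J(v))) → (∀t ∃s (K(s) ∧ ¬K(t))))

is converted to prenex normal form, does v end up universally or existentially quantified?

Rewrite implications/biconditionals: A → B as ¬A ∨ B.
  ¬(¬(¬((∀x J(x)) ∧ ¬(∃z ¬K(z))) ∨ (∀v ∃u (J(u) ∧ J(v)))) ∨ (∀t ∃s (K(s) ∧ ¬K(t))))
Push ¬ through the quantifiers and connectives to reach negation normal form:
  ((∃x ¬J(x)) ∨ (∃z ¬K(z)) ∨ (∀v ∃u (J(u) ∧ J(v)))) ∧ (∃t ∀s (¬K(s) ∨ K(t)))
All bound variables are already distinct, so no renaming is needed.
Finally move all quantifiers to the prefix:
  ∃x ∃z ∀v ∃u ∃t ∀s ((¬J(x) ∨ ¬K(z) ∨ J(u) ∧ J(v)) ∧ (¬K(s) ∨ K(t)))
The quantifier ∀v sits under an even number of negations (counting the antecedent side of each →), so it remains universal.

universal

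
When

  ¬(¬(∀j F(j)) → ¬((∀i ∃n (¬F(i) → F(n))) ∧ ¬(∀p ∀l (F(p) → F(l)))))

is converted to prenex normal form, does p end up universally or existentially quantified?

existential

Rewrite implications/biconditionals: A → B as ¬A ∨ B.
  ¬(¬¬(∀j F(j)) ∨ ¬((∀i ∃n (¬¬F(i) ∨ F(n))) ∧ ¬(∀p ∀l (¬F(p) ∨ F(l)))))
Drive negations inward (¬∀x A ≡ ∃x ¬A, ¬∃x A ≡ ∀x ¬A, De Morgan for ∧/∨):
  (∃j ¬F(j)) ∧ (∀i ∃n (F(i) ∨ F(n))) ∧ (∃p ∃l (F(p) ∧ ¬F(l)))
Pull the quantifiers to the front (each side's bound variable is not free in the other side):
  ∃j ∀i ∃n ∃p ∃l (¬F(j) ∧ (F(i) ∨ F(n)) ∧ F(p) ∧ ¬F(l))
The quantifier ∀p sits under an odd number of negations (counting the antecedent side of each →), so it flips to ∃p.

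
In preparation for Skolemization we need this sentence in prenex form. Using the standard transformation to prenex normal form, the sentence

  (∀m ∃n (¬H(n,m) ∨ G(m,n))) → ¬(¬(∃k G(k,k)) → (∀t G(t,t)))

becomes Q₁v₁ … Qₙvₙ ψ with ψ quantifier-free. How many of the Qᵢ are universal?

Rewrite implications/biconditionals: A → B as ¬A ∨ B.
  ¬(∀m ∃n (¬H(n,m) ∨ G(m,n))) ∨ ¬(¬¬(∃k G(k,k)) ∨ (∀t G(t,t)))
Move each ¬ inward, flipping quantifiers it crosses:
  (∃m ∀n (H(n,m) ∧ ¬G(m,n))) ∨ (∀k ¬G(k,k)) ∧ (∃t ¬G(t,t))
Finally move all quantifiers to the prefix:
  ∃m ∀n ∀k ∃t (H(n,m) ∧ ¬G(m,n) ∨ ¬G(k,k) ∧ ¬G(t,t))
The prefix is ∃m ∀n ∀k ∃t: 2 universal, 2 existential.

2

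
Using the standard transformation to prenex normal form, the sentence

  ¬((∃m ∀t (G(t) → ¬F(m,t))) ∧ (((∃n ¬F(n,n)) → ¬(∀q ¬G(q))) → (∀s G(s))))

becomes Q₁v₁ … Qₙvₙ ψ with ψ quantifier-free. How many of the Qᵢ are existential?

First replace A → B with ¬A ∨ B.
  ¬((∃m ∀t (¬G(t) ∨ ¬F(m,t))) ∧ (¬(¬(∃n ¬F(n,n)) ∨ ¬(∀q ¬G(q))) ∨ (∀s G(s))))
Push ¬ through the quantifiers and connectives to reach negation normal form:
  (∀m ∃t (G(t) ∧ F(m,t))) ∨ ((∀n F(n,n)) ∨ (∃q G(q))) ∧ (∃s ¬G(s))
All bound variables are already distinct, so no renaming is needed.
Extract every quantifier outward, since the variables are now distinct and don't occur free across branches:
  ∀m ∃t ∀n ∃q ∃s (G(t) ∧ F(m,t) ∨ (F(n,n) ∨ G(q)) ∧ ¬G(s))
The prefix is ∀m ∃t ∀n ∃q ∃s: 2 universal, 3 existential.

3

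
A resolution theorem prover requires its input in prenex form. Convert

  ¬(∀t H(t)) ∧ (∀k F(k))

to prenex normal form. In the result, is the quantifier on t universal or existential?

existential

Move each ¬ inward, flipping quantifiers it crosses:
  (∃t ¬H(t)) ∧ (∀k F(k))
All bound variables are already distinct, so no renaming is needed.
Finally move all quantifiers to the prefix:
  ∃t ∀k (¬H(t) ∧ F(k))
The quantifier ∀t sits under an odd number of negations, so it flips to ∃t.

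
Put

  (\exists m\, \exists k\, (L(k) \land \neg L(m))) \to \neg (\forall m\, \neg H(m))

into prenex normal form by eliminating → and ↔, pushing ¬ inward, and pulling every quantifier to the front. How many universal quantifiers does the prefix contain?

Rewrite implications/biconditionals: A → B as ¬A ∨ B.
  \neg (\exists m\, \exists k\, (L(k) \land \neg L(m))) \lor \neg (\forall m\, \neg H(m))
Move each ¬ inward, flipping quantifiers it crosses:
  (\forall m\, \forall k\, (\neg L(k) \lor L(m))) \lor (\exists m\, H(m))
Give each quantifier a distinct variable: m↦q.
  (\forall m\, \forall k\, (\neg L(k) \lor L(m))) \lor (\exists q\, H(q))
Pull the quantifiers to the front (each side's bound variable is not free in the other side):
  \forall m\, \forall k\, \exists q\, (\neg L(k) \lor L(m) \lor H(q))
The prefix is \forall m \forall k \exists q: 2 universal, 1 existential.

2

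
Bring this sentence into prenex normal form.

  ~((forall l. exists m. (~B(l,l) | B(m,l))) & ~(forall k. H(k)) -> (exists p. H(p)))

Rewrite implications/biconditionals: A → B as ¬A ∨ B.
  ~(~((forall l. exists m. (~B(l,l) | B(m,l))) & ~(forall k. H(k))) | (exists p. H(p)))
Move each ¬ inward, flipping quantifiers it crosses:
  (forall l. exists m. (~B(l,l) | B(m,l))) & (exists k. ~H(k)) & (forall p. ~H(p))
Finally move all quantifiers to the prefix:
  forall l. exists m. exists k. forall p. ((~B(l,l) | B(m,l)) & ~H(k) & ~H(p))

forall l. exists m. exists k. forall p. ((~B(l,l) | B(m,l)) & ~H(k) & ~H(p))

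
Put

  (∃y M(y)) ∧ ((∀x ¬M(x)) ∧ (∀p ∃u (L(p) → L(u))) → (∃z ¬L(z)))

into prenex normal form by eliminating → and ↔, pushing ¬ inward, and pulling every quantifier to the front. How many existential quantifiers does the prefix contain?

Eliminate → and ↔ using ¬ and ∨.
  (∃y M(y)) ∧ (¬((∀x ¬M(x)) ∧ (∀p ∃u (¬L(p) ∨ L(u)))) ∨ (∃z ¬L(z)))
Move each ¬ inward, flipping quantifiers it crosses:
  (∃y M(y)) ∧ ((∃x M(x)) ∨ (∃p ∀u (L(p) ∧ ¬L(u))) ∨ (∃z ¬L(z)))
All bound variables are already distinct, so no renaming is needed.
Finally move all quantifiers to the prefix:
  ∃y ∃x ∃p ∀u ∃z (M(y) ∧ (M(x) ∨ L(p) ∧ ¬L(u) ∨ ¬L(z)))
The prefix is ∃y ∃x ∃p ∀u ∃z: 1 universal, 4 existential.

4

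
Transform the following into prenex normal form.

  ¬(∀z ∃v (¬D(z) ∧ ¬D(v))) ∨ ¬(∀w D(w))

Move each ¬ inward, flipping quantifiers it crosses:
  (∃z ∀v (D(z) ∨ D(v))) ∨ (∃w ¬D(w))
Extract every quantifier outward, since the variables are now distinct and don't occur free across branches:
  ∃z ∀v ∃w (D(z) ∨ D(v) ∨ ¬D(w))

∃z ∀v ∃w (D(z) ∨ D(v) ∨ ¬D(w))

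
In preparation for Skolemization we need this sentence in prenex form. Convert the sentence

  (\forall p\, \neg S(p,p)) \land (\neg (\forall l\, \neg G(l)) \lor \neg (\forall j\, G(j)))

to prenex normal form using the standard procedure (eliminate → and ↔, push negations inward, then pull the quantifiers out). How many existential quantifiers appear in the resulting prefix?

Push ¬ through the quantifiers and connectives to reach negation normal form:
  (\forall p\, \neg S(p,p)) \land ((\exists l\, G(l)) \lor (\exists j\, \neg G(j)))
Pull the quantifiers to the front (each side's bound variable is not free in the other side):
  \forall p\, \exists l\, \exists j\, (\neg S(p,p) \land (G(l) \lor \neg G(j)))
The prefix is \forall p \exists l \exists j: 1 universal, 2 existential.

2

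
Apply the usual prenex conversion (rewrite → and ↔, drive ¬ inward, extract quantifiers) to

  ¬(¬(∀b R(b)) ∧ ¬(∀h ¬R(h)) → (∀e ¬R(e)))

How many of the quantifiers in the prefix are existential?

Eliminate → and ↔ using ¬ and ∨.
  ¬(¬(¬(∀b R(b)) ∧ ¬(∀h ¬R(h))) ∨ (∀e ¬R(e)))
Drive negations inward (¬∀x A ≡ ∃x ¬A, ¬∃x A ≡ ∀x ¬A, De Morgan for ∧/∨):
  (∃b ¬R(b)) ∧ (∃h R(h)) ∧ (∃e R(e))
Extract every quantifier outward, since the variables are now distinct and don't occur free across branches:
  ∃b ∃h ∃e (¬R(b) ∧ R(h) ∧ R(e))
The prefix is ∃b ∃h ∃e: 0 universal, 3 existential.

3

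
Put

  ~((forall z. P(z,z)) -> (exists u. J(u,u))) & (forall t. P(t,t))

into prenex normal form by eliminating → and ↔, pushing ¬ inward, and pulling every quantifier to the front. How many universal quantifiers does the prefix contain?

3

First replace A → B with ¬A ∨ B.
  ~(~(forall z. P(z,z)) | (exists u. J(u,u))) & (forall t. P(t,t))
Drive negations inward (¬∀x A ≡ ∃x ¬A, ¬∃x A ≡ ∀x ¬A, De Morgan for ∧/∨):
  (forall z. P(z,z)) & (forall u. ~J(u,u)) & (forall t. P(t,t))
Extract every quantifier outward, since the variables are now distinct and don't occur free across branches:
  forall z. forall u. forall t. (P(z,z) & ~J(u,u) & P(t,t))
The prefix is forall z forall u forall t: 3 universal, 0 existential.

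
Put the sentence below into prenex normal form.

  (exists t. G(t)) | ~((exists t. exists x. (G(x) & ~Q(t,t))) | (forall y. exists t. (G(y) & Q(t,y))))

Drive negations inward (¬∀x A ≡ ∃x ¬A, ¬∃x A ≡ ∀x ¬A, De Morgan for ∧/∨):
  (exists t. G(t)) | (forall t. forall x. (~G(x) | Q(t,t))) & (exists y. forall t. (~G(y) | ~Q(t,y)))
Rename bound variables to avoid capture: t↦x1, t↦z1.
  (exists t. G(t)) | (forall x1. forall x. (~G(x) | Q(x1,x1))) & (exists y. forall z1. (~G(y) | ~Q(z1,y)))
Extract every quantifier outward, since the variables are now distinct and don't occur free across branches:
  exists t. forall x1. forall x. exists y. forall z1. (G(t) | (~G(x) | Q(x1,x1)) & (~G(y) | ~Q(z1,y)))

exists t. forall x1. forall x. exists y. forall z1. (G(t) | (~G(x) | Q(x1,x1)) & (~G(y) | ~Q(z1,y)))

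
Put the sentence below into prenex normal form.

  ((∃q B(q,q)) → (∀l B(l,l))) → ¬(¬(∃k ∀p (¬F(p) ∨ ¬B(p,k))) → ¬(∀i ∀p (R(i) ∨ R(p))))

Rewrite implications/biconditionals: A → B as ¬A ∨ B.
  ¬(¬(∃q B(q,q)) ∨ (∀l B(l,l))) ∨ ¬(¬¬(∃k ∀p (¬F(p) ∨ ¬B(p,k))) ∨ ¬(∀i ∀p (R(i) ∨ R(p))))
Move each ¬ inward, flipping quantifiers it crosses:
  (∃q B(q,q)) ∧ (∃l ¬B(l,l)) ∨ (∀k ∃p (F(p) ∧ B(p,k))) ∧ (∀i ∀p (R(i) ∨ R(p)))
Rename bound variables to avoid capture: p↦z1.
  (∃q B(q,q)) ∧ (∃l ¬B(l,l)) ∨ (∀k ∃p (F(p) ∧ B(p,k))) ∧ (∀i ∀z1 (R(i) ∨ R(z1)))
Extract every quantifier outward, since the variables are now distinct and don't occur free across branches:
  ∃q ∃l ∀k ∃p ∀i ∀z1 (B(q,q) ∧ ¬B(l,l) ∨ F(p) ∧ B(p,k) ∧ (R(i) ∨ R(z1)))

∃q ∃l ∀k ∃p ∀i ∀z1 (B(q,q) ∧ ¬B(l,l) ∨ F(p) ∧ B(p,k) ∧ (R(i) ∨ R(z1)))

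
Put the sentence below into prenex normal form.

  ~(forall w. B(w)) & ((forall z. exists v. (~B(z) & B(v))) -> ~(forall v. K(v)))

exists w. exists z. forall v. exists s. (~B(w) & (B(z) | ~B(v) | ~K(s)))

Rewrite implications/biconditionals: A → B as ¬A ∨ B.
  ~(forall w. B(w)) & (~(forall z. exists v. (~B(z) & B(v))) | ~(forall v. K(v)))
Drive negations inward (¬∀x A ≡ ∃x ¬A, ¬∃x A ≡ ∀x ¬A, De Morgan for ∧/∨):
  (exists w. ~B(w)) & ((exists z. forall v. (B(z) | ~B(v))) | (exists v. ~K(v)))
Standardize variables apart so no two quantifiers bind the same name: v↦s.
  (exists w. ~B(w)) & ((exists z. forall v. (B(z) | ~B(v))) | (exists s. ~K(s)))
Extract every quantifier outward, since the variables are now distinct and don't occur free across branches:
  exists w. exists z. forall v. exists s. (~B(w) & (B(z) | ~B(v) | ~K(s)))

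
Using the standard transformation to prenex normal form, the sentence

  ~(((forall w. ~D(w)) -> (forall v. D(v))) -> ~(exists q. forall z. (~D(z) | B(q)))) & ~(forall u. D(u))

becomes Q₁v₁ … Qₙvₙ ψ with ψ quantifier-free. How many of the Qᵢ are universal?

2

Rewrite implications/biconditionals: A → B as ¬A ∨ B.
  ~(~(~(forall w. ~D(w)) | (forall v. D(v))) | ~(exists q. forall z. (~D(z) | B(q)))) & ~(forall u. D(u))
Move each ¬ inward, flipping quantifiers it crosses:
  ((exists w. D(w)) | (forall v. D(v))) & (exists q. forall z. (~D(z) | B(q))) & (exists u. ~D(u))
All bound variables are already distinct, so no renaming is needed.
Extract every quantifier outward, since the variables are now distinct and don't occur free across branches:
  exists w. forall v. exists q. forall z. exists u. ((D(w) | D(v)) & (~D(z) | B(q)) & ~D(u))
The prefix is exists w forall v exists q forall z exists u: 2 universal, 3 existential.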